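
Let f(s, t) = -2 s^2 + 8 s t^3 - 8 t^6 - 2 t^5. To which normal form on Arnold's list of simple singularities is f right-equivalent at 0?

A4

The Hessian of f at 0 is [[-4, 0], [0, 0]] with rank 1, so corank 1. A Groebner basis of the Jacobian ideal J(f) in C{s,t} is {-s/2 + t^3, s^2, s*t}; counting standard monomials gives mu = 4. Corank 1: A-series; mu = 4 gives A_4.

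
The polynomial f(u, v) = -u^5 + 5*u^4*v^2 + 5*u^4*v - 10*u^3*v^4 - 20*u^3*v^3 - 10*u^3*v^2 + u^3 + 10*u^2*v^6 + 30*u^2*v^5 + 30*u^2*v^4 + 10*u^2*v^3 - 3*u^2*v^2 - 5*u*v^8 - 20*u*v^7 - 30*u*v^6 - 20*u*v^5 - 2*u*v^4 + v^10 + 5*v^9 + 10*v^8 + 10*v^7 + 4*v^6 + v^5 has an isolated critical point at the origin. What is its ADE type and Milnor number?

Type E_8, Milnor number mu = 8.

The Hessian of f at 0 is [[0, 0], [0, 0]] with rank 0, so corank 2. A Groebner basis of the Jacobian ideal J(f) in C{u,v} is {u^2/4 + u*v^3 - u*v^2/2, u^2 - 2*u*v^2 + v^4, u^3, u^2*v + u^2/2 - u*v^2}; counting standard monomials gives mu = 8. Corank 2; j^3 = u^3 is a perfect cube, so E-series; the 5-jet and mu = 8 give E_8.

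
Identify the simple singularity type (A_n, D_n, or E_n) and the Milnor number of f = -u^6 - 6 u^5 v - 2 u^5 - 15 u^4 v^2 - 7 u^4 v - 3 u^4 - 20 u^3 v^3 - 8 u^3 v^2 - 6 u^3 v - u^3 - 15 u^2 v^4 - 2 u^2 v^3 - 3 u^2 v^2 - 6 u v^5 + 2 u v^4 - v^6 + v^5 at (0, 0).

Type E_8, Milnor number mu = 8.

The Hessian of f at 0 has rank 0. Corank 2; j^3 = -u^3 is a perfect cube, so E-series; the 5-jet and mu = 8 give E_8.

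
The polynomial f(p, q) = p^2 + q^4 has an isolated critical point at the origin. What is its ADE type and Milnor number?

Type A_{3}, Milnor number mu = 3.

The Hessian of f at 0 has rank 1. Corank 1: A-series; mu = 3 gives A_3.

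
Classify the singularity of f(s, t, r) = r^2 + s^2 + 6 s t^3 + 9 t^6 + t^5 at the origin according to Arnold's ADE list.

The Hessian of f at 0 has rank 2. Corank 1: A-series; mu = 4 gives A_4.

A_4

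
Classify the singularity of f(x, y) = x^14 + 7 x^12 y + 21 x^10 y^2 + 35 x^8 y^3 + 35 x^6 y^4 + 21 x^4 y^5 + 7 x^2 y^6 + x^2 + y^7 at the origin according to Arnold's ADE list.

The Hessian of f at 0 is [[2, 0], [0, 0]] with rank 1, so corank 1. A Groebner basis of the Jacobian ideal J(f) in C{x,y} is {y^6, x}; counting standard monomials gives mu = 6. Corank 1: A-series; mu = 6 gives A_6.

A6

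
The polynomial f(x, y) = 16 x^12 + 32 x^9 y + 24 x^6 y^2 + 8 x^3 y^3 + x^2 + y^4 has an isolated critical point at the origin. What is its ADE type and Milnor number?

Type A3, Milnor number mu = 3.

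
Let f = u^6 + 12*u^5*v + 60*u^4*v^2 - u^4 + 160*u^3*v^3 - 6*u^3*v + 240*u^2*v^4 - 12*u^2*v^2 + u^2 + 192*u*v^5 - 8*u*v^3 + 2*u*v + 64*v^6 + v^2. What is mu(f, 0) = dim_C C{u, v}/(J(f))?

The Hessian of f at 0 has rank 1. Corank 1: A-series; mu = 3 gives A_3.

3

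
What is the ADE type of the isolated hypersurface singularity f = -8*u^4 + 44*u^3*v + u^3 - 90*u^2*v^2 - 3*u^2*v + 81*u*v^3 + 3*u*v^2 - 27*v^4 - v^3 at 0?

E_7

The Hessian of f at 0 is [[0, 0], [0, 0]] with rank 0, so corank 2. A Groebner basis of the Jacobian ideal J(f) in C{u,v} is {3*u^2/4 - 3*u*v/2 + v^4 + v^3/4 + 3*v^2/4, u^3 - 15*u^2/4 + 15*u*v/2 - 9*v^3/4 - 15*v^2/4, u^2*v - 9*u^2/4 + 9*u*v/2 - 7*v^3/4 - 9*v^2/4, -u^2 + u*v^2 + 2*u*v - 4*v^3/3 - v^2}; counting standard monomials gives mu = 7. Corank 2; j^3 = (u - v)^3 is a perfect cube, so E-series; the 4-jet and mu = 7 give E_7.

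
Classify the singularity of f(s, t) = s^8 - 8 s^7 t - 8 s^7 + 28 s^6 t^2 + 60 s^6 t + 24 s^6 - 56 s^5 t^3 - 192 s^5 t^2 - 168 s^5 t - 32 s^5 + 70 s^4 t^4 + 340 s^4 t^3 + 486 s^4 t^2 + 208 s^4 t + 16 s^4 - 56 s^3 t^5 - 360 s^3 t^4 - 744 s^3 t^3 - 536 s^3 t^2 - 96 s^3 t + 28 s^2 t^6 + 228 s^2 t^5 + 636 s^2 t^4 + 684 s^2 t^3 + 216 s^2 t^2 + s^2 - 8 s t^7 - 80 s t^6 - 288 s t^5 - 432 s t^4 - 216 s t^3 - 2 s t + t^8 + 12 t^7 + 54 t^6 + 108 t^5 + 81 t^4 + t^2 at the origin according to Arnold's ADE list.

A_{3}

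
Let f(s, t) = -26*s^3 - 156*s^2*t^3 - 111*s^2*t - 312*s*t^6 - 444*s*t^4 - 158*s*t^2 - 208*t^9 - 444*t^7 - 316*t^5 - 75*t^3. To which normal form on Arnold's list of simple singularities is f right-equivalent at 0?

D4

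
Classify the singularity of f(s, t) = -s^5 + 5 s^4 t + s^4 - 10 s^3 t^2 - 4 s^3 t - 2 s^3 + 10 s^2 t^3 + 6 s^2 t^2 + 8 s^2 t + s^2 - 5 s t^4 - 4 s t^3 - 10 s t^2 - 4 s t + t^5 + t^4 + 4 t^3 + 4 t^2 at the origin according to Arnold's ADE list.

The Hessian of f at 0 is [[2, -4], [-4, 8]] with rank 1, so corank 1. A Groebner basis of the Jacobian ideal J(f) in C{s,t} is {-s/2 + t^3 + t^2/2 + t, s^2 - 2*s - 2*t^2 + 4*t, s*t - s/2 - 3*t^2/2 + t}; counting standard monomials gives mu = 4. Corank 1: A-series; mu = 4 gives A_4.

A_{4}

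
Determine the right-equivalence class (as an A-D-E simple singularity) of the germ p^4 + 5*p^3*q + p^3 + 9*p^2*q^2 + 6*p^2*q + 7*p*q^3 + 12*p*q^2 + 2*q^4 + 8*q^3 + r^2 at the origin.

E_{7}

The Hessian of f at 0 is [[0, 0, 0], [0, 0, 0], [0, 0, 2]] with rank 1, so corank 2. A Groebner basis of the Jacobian ideal J(f) in C{p,q,r} is {3*p^2 + 12*p*q + q^4 - q^3 + 12*q^2, p^3 + 18*p^2 + 72*p*q + 2*q^3 + 72*q^2, p^2*q - 7*p^2 - 28*p*q - 5*q^3/3 - 28*q^2, 2*p^2 + p*q^2 + 8*p*q + 4*q^3/3 + 8*q^2, r}; counting standard monomials gives mu = 7. Corank 2; j^3 = (p + 2*q)^3 is a perfect cube, so E-series; the 4-jet and mu = 7 give E_7.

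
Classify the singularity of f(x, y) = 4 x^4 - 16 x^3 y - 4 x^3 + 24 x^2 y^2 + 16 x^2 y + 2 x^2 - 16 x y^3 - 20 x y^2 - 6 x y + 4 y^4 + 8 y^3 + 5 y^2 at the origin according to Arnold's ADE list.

The Hessian of f at 0 is [[4, -6], [-6, 10]] with rank 2, so corank 0. A Groebner basis of the Jacobian ideal J(f) in C{x,y} is {x, y}; counting standard monomials gives mu = 1. Corank 0: nondegenerate Morse point, so A_1.

A1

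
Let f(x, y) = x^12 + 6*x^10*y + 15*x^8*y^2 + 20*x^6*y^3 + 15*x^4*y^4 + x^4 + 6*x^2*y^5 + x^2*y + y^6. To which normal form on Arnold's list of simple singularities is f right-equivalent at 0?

The Hessian of f at 0 has rank 0. Corank 2; j^3 = x^2*y has shape L^2 M (L != M), so D-series; mu = 7 gives D_7.

D_7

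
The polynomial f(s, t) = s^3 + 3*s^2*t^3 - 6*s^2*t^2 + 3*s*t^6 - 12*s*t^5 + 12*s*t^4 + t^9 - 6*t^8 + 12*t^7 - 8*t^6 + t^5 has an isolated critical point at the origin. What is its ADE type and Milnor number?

Type E_{8}, Milnor number mu = 8.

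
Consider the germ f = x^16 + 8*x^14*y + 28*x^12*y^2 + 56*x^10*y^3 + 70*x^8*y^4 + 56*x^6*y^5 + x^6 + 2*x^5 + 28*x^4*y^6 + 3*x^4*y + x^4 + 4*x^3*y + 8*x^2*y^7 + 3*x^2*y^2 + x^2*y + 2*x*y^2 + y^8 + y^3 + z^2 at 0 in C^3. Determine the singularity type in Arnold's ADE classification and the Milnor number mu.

Type D_9, Milnor number mu = 9.

The Hessian of f at 0 has rank 1. Corank 2; j^3 = y*(x + y)^2 has shape L^2 M (L != M), so D-series; mu = 9 gives D_9.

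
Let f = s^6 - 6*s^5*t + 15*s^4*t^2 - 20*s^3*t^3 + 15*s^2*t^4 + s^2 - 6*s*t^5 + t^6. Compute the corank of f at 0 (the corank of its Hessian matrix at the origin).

1

Hessian at 0 has rank 1.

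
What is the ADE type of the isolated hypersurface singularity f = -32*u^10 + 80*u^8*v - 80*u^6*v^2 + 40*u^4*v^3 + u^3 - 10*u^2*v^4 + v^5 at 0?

E_8

The Hessian of f at 0 has rank 0. Corank 2; j^3 = u^3 is a perfect cube, so E-series; the 5-jet and mu = 8 give E_8.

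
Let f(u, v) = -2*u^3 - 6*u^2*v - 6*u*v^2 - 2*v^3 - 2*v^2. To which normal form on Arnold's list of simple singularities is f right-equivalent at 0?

A_2

The Hessian of f at 0 has rank 1. Corank 1: A-series; mu = 2 gives A_2.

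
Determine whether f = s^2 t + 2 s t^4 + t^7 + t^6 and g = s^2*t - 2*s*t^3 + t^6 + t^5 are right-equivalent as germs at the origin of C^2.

The Hessian of f at 0 is [[0, 0], [0, 0]] with rank 0, so corank 2. A Groebner basis of the Jacobian ideal J(f) in C{s,t} is {s*t + t^4, s^3, s^2*t, -s^2/6 + s*t^2}; counting standard monomials gives mu = 7. Corank 2; j^3 = s^2*t has shape L^2 M (L != M), so D-series; mu = 7 gives D_7. The Hessian of g at 0 is [[0, 0], [0, 0]] with rank 0, so corank 2. A Groebner basis of the Jacobian ideal J(g) in C{s,t} is {s^3, s^2*t + s^2/6 - s*t^2/6, -s*t + t^3}; counting standard monomials gives mu = 7. Corank 2; j^3 = s^2*t has shape L^2 M (L != M), so D-series; mu = 7 gives D_7. Both have type D_7, hence right-equivalent.

Yes.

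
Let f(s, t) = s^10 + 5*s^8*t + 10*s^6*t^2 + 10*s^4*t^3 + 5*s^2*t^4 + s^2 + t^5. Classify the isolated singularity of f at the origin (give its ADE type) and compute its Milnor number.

The Hessian of f at 0 has rank 1. Corank 1: A-series; mu = 4 gives A_4.

Type A_{4}, Milnor number mu = 4.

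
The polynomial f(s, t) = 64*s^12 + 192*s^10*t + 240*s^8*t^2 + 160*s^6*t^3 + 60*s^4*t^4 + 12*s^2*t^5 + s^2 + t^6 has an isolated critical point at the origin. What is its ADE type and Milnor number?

The Hessian of f at 0 has rank 1. Corank 1: A-series; mu = 5 gives A_5.

Type A_5, Milnor number mu = 5.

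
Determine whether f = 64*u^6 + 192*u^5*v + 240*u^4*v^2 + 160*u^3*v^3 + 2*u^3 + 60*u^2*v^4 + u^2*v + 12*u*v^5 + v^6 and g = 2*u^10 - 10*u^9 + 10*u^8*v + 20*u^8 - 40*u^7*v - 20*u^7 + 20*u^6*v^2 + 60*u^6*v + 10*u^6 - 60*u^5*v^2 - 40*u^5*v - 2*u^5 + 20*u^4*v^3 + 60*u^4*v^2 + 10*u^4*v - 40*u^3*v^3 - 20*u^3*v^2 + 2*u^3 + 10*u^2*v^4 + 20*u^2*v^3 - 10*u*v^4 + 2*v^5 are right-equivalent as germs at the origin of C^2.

The Hessian of f at 0 is [[0, 0], [0, 0]] with rank 0, so corank 2. A Groebner basis of the Jacobian ideal J(f) in C{u,v} is {-u*v/12 + v^5, u*v^2, u^2 + u*v/2}; counting standard monomials gives mu = 7. Corank 2; j^3 = u^2*(2*u + v) has shape L^2 M (L != M), so D-series; mu = 7 gives D_7. The Hessian of g at 0 is [[0, 0], [0, 0]] with rank 0, so corank 2. A Groebner basis of the Jacobian ideal J(g) in C{u,v} is {v^5, u*v^3 - v^4/4, u^2}; counting standard monomials gives mu = 8. Corank 2; j^3 = 2*u^3 is a perfect cube, so E-series; the 5-jet and mu = 8 give E_8. f is D_7 but g is E_8, hence not right-equivalent.

No.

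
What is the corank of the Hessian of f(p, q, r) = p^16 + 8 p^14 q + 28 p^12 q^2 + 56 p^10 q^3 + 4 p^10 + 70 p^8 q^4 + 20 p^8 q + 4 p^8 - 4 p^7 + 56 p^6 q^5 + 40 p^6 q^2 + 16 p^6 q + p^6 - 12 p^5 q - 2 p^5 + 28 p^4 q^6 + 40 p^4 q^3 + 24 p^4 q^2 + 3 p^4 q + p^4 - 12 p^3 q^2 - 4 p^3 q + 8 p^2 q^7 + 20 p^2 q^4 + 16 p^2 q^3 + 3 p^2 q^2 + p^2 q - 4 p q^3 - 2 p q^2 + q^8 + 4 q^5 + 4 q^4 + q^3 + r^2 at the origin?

2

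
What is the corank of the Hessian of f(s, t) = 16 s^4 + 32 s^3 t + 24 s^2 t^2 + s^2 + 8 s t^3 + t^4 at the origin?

1

The Hessian at 0 is [[2, 0], [0, 0]] of rank 1; hence corank 1.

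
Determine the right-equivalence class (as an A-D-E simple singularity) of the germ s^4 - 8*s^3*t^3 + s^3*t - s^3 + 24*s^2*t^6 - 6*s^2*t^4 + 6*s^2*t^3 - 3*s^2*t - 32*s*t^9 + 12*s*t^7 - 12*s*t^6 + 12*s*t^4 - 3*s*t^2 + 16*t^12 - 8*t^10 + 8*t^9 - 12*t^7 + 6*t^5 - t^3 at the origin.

E_{7}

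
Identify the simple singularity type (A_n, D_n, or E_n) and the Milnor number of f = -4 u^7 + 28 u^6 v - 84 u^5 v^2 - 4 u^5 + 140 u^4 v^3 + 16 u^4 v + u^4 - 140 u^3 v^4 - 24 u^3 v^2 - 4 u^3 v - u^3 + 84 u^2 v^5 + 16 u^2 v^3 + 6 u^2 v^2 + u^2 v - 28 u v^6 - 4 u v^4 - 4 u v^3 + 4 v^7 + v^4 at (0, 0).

The Hessian of f at 0 is [[0, 0], [0, 0]] with rank 0, so corank 2. A Groebner basis of the Jacobian ideal J(f) in C{u,v} is {u*v^2, u*v/4 + v^3, u^2 - u*v}; counting standard monomials gives mu = 5. Corank 2; j^3 = -u^2*(u - v) has shape L^2 M (L != M), so D-series; mu = 5 gives D_5.

Type D_5, Milnor number mu = 5.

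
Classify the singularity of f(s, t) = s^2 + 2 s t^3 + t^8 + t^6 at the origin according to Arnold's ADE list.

The Hessian of f at 0 is [[2, 0], [0, 0]] with rank 1, so corank 1. A Groebner basis of the Jacobian ideal J(f) in C{s,t} is {s^3, s^2*t, s + t^3}; counting standard monomials gives mu = 7. Corank 1: A-series; mu = 7 gives A_7.

A_7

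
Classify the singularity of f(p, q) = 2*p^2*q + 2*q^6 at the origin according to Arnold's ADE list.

D7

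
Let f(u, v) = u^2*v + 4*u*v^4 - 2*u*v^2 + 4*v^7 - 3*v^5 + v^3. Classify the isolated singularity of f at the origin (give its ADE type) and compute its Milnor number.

Type D6, Milnor number mu = 6.

The Hessian of f at 0 is [[0, 0], [0, 0]] with rank 0, so corank 2. A Groebner basis of the Jacobian ideal J(f) in C{u,v} is {u*v/2 + v^4 - v^2/2, u*v^2 - v^3, u^2 - 9*u*v/2 + 7*v^2/2}; counting standard monomials gives mu = 6. Corank 2; j^3 = v*(u - v)^2 has shape L^2 M (L != M), so D-series; mu = 6 gives D_6.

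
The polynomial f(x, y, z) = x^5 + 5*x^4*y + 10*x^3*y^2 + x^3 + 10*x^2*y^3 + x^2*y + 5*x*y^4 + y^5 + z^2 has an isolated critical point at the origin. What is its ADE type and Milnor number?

The Hessian of f at 0 has rank 1. Corank 2; j^3 = x^2*(x + y) has shape L^2 M (L != M), so D-series; mu = 6 gives D_6.

Type D_6, Milnor number mu = 6.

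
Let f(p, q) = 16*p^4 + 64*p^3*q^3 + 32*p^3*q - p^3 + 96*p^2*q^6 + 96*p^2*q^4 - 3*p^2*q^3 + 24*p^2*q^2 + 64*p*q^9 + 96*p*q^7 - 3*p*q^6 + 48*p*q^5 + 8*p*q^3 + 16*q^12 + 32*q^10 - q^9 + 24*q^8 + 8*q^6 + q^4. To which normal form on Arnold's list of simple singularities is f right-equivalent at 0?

The Hessian of f at 0 has rank 0. Corank 2; j^3 = -p^3 is a perfect cube, so E-series; the 4-jet and mu = 6 give E_6.

E6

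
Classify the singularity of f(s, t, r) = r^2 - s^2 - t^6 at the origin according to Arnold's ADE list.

A_{5}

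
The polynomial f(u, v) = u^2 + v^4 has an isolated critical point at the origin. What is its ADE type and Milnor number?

Type A3, Milnor number mu = 3.

The Hessian of f at 0 is [[2, 0], [0, 0]] with rank 1, so corank 1. A Groebner basis of the Jacobian ideal J(f) in C{u,v} is {v^3, u}; counting standard monomials gives mu = 3. Corank 1: A-series; mu = 3 gives A_3.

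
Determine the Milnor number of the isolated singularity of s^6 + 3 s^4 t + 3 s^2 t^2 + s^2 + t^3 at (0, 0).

2

The Hessian of f at 0 has rank 1. Corank 1: A-series; mu = 2 gives A_2.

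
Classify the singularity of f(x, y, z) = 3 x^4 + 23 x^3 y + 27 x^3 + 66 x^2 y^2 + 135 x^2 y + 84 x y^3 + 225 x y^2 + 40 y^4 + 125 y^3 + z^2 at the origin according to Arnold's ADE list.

E_{7}

The Hessian of f at 0 is [[0, 0, 0], [0, 0, 0], [0, 0, 2]] with rank 1, so corank 2. A Groebner basis of the Jacobian ideal J(f) in C{x,y,z} is {19683*x^2 + 65610*x*y + y^4 + 27*y^3 + 54675*y^2, x^3 + 1485*x^2 + 4950*x*y + 20*y^3/3 + 4125*y^2, x^2*y - 567*x^2 - 1890*x*y - 32*y^3/9 - 1575*y^2, 162*x^2 + x*y^2 + 540*x*y + 17*y^3/9 + 450*y^2, z}; counting standard monomials gives mu = 7. Corank 2; j^3 = (3*x + 5*y)^3 is a perfect cube, so E-series; the 4-jet and mu = 7 give E_7.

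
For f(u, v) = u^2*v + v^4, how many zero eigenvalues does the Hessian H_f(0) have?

Hessian at 0 has rank 0.

2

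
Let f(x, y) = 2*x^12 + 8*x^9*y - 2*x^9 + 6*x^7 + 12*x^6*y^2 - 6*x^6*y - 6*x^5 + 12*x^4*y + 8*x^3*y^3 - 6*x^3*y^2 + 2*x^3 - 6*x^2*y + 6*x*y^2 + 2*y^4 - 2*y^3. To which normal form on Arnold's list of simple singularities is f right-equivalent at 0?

E_6

The Hessian of f at 0 has rank 0. Corank 2; j^3 = 2*(x - y)^3 is a perfect cube, so E-series; the 4-jet and mu = 6 give E_6.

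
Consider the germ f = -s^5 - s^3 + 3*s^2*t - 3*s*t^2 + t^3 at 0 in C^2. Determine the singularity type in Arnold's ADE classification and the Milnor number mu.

The Hessian of f at 0 is [[0, 0], [0, 0]] with rank 0, so corank 2. A Groebner basis of the Jacobian ideal J(f) in C{s,t} is {t^5, s*t^3 - 3*t^4/4, s^2 - 2*s*t + t^2}; counting standard monomials gives mu = 8. Corank 2; j^3 = -(s - t)^3 is a perfect cube, so E-series; the 5-jet and mu = 8 give E_8.

Type E_{8}, Milnor number mu = 8.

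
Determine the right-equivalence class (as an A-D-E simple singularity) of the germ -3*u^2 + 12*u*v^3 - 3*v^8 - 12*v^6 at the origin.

A_7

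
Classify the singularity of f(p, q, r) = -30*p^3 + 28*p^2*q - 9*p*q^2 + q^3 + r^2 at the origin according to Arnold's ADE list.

D4

The Hessian of f at 0 has rank 1. Corank 2; j^3 = -(3*p - q)*(10*p^2 - 6*p*q + q^2) splits into three distinct lines over C (the quadratic factor has nonzero discriminant), so D_4.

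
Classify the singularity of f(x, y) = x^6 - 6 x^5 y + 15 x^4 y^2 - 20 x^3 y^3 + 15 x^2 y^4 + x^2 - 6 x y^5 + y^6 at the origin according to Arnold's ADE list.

A_5

The Hessian of f at 0 has rank 1. Corank 1: A-series; mu = 5 gives A_5.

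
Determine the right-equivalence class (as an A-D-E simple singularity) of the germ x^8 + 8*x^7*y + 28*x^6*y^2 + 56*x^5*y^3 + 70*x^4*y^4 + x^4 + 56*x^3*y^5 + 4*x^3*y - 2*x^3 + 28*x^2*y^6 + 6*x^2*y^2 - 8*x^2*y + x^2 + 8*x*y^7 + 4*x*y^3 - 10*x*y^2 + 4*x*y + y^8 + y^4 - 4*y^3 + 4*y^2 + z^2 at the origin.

The Hessian of f at 0 is [[2, 4, 0], [4, 8, 0], [0, 0, 2]] with rank 2, so corank 1. A Groebner basis of the Jacobian ideal J(f) in C{x,y,z} is {x*y^3 + 20*x*y^2 + 19*x*y + 4*x + 29*y^3 + 34*y^2 + 8*y, -14*x*y^2 - 14*x*y - 3*x + y^4 - 20*y^3 - 25*y^2 - 6*y, x^2 + 2*x*y - x + y^2 - 2*y, z}; counting standard monomials gives mu = 7. Corank 1: A-series; mu = 7 gives A_7.

A_{7}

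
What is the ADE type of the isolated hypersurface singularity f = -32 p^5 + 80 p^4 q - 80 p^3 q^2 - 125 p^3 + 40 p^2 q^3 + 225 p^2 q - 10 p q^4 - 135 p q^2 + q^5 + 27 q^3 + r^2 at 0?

E8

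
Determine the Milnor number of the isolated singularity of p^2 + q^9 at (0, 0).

8

The Hessian of f at 0 has rank 1. Corank 1: A-series; mu = 8 gives A_8.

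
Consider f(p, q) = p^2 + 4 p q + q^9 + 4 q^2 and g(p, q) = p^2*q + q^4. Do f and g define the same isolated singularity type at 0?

No.

The Hessian of f at 0 is [[2, 4], [4, 8]] with rank 1, so corank 1. A Groebner basis of the Jacobian ideal J(f) in C{p,q} is {q^8, p + 2*q}; counting standard monomials gives mu = 8. Corank 1: A-series; mu = 8 gives A_8. The Hessian of g at 0 is [[0, 0], [0, 0]] with rank 0, so corank 2. A Groebner basis of the Jacobian ideal J(g) in C{p,q} is {p^3, p^2/4 + q^3, p*q}; counting standard monomials gives mu = 5. Corank 2; j^3 = p^2*q has shape L^2 M (L != M), so D-series; mu = 5 gives D_5. f is A_8 but g is D_5, hence not right-equivalent.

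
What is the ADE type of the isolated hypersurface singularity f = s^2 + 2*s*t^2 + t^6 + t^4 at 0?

A_{5}

The Hessian of f at 0 has rank 1. Corank 1: A-series; mu = 5 gives A_5.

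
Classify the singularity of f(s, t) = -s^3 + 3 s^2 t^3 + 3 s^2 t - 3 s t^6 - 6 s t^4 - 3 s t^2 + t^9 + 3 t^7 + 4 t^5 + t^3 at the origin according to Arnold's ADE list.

E8

The Hessian of f at 0 has rank 0. Corank 2; j^3 = -(s - t)^3 is a perfect cube, so E-series; the 5-jet and mu = 8 give E_8.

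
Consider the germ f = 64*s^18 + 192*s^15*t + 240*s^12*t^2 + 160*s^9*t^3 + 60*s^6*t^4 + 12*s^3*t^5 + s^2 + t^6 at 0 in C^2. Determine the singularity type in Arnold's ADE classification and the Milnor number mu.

Type A5, Milnor number mu = 5.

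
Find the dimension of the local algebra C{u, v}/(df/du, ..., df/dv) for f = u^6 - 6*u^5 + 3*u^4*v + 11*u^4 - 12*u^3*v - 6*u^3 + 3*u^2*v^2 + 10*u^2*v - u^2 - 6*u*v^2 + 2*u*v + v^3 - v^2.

2

The Hessian of f at 0 is [[-2, 2], [2, -2]] with rank 1, so corank 1. A Groebner basis of the Jacobian ideal J(f) in C{u,v} is {v^2, u - v}; counting standard monomials gives mu = 2. Corank 1: A-series; mu = 2 gives A_2.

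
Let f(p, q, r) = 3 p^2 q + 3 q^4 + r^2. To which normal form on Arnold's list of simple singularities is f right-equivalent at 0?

The Hessian of f at 0 has rank 1. Corank 2; j^3 = 3*p^2*q has shape L^2 M (L != M), so D-series; mu = 5 gives D_5.

D_5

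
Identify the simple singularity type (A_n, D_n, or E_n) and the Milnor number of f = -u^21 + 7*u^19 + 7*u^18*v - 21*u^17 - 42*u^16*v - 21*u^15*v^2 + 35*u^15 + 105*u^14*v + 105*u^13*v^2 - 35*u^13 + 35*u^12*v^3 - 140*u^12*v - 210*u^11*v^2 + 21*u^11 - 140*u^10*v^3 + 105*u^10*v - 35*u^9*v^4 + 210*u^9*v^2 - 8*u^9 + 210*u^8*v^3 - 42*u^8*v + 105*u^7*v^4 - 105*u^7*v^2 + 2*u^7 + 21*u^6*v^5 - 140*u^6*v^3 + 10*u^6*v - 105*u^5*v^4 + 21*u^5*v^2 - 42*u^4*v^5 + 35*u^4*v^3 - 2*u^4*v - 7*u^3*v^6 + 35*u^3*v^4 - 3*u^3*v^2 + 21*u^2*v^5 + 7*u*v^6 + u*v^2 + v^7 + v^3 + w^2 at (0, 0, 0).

The Hessian of f at 0 has rank 1. Corank 2; j^3 = v^2*(u + v) has shape L^2 M (L != M), so D-series; mu = 8 gives D_8.

Type D_8, Milnor number mu = 8.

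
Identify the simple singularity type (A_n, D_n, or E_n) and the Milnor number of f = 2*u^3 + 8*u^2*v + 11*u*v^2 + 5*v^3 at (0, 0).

Type D_{4}, Milnor number mu = 4.

The Hessian of f at 0 is [[0, 0], [0, 0]] with rank 0, so corank 2. A Groebner basis of the Jacobian ideal J(f) in C{u,v} is {v^3, u^2 + v^2/2, u*v + v^2/2}; counting standard monomials gives mu = 4. Corank 2; j^3 = (u + v)*(2*u^2 + 6*u*v + 5*v^2) splits into three distinct lines over C (the quadratic factor has nonzero discriminant), so D_4.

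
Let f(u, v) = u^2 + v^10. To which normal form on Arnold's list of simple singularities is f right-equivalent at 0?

The Hessian of f at 0 is [[2, 0], [0, 0]] with rank 1, so corank 1. A Groebner basis of the Jacobian ideal J(f) in C{u,v} is {v^9, u}; counting standard monomials gives mu = 9. Corank 1: A-series; mu = 9 gives A_9.

A9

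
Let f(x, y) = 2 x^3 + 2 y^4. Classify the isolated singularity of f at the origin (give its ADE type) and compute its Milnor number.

Type E_{6}, Milnor number mu = 6.

The Hessian of f at 0 has rank 0. Corank 2; j^3 = 2*x^3 is a perfect cube, so E-series; the 4-jet and mu = 6 give E_6.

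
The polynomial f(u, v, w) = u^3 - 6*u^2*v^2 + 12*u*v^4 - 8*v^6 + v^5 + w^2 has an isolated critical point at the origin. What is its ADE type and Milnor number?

Type E_{8}, Milnor number mu = 8.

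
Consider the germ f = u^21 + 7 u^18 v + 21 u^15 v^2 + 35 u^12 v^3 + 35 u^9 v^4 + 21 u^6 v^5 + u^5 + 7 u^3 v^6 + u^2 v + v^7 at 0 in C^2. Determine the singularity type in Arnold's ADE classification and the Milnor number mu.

Type D_{8}, Milnor number mu = 8.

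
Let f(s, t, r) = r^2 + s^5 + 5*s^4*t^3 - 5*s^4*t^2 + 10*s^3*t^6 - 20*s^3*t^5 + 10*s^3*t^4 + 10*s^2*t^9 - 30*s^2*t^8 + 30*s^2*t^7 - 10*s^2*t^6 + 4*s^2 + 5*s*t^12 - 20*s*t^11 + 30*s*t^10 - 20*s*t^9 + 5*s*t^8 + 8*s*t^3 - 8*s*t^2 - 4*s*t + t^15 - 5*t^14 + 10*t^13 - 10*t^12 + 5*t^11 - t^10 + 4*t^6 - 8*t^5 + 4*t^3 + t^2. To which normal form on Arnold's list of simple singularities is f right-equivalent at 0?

The Hessian of f at 0 has rank 2. Corank 1: A-series; mu = 4 gives A_4.

A4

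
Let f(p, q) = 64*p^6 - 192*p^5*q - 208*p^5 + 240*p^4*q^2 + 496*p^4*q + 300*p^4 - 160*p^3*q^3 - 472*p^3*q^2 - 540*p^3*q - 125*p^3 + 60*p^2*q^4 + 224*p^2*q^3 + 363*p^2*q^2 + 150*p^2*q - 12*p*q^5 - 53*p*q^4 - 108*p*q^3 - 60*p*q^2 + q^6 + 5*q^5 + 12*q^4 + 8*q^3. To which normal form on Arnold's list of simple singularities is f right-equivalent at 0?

E_8

The Hessian of f at 0 has rank 0. Corank 2; j^3 = -(5*p - 2*q)^3 is a perfect cube, so E-series; the 5-jet and mu = 8 give E_8.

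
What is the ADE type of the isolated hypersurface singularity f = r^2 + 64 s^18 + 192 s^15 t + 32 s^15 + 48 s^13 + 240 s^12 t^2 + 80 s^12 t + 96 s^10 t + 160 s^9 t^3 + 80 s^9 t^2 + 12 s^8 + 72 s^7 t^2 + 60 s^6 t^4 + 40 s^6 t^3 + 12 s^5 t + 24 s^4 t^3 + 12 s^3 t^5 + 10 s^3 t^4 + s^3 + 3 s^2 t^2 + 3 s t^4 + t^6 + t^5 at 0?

E8

The Hessian of f at 0 has rank 1. Corank 2; j^3 = s^3 is a perfect cube, so E-series; the 5-jet and mu = 8 give E_8.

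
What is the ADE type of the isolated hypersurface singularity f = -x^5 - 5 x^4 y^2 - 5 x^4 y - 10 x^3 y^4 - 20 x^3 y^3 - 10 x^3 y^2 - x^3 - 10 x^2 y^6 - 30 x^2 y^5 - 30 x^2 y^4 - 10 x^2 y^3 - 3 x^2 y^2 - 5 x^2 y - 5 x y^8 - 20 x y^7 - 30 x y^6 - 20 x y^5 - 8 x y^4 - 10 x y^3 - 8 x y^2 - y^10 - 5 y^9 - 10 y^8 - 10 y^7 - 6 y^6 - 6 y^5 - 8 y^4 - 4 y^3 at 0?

D_6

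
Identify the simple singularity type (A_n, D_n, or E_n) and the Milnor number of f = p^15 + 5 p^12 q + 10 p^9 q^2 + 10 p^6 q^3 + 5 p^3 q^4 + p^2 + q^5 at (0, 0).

The Hessian of f at 0 has rank 1. Corank 1: A-series; mu = 4 gives A_4.

Type A4, Milnor number mu = 4.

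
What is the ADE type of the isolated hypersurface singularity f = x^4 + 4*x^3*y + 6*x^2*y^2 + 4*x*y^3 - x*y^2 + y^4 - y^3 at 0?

The Hessian of f at 0 is [[0, 0], [0, 0]] with rank 0, so corank 2. A Groebner basis of the Jacobian ideal J(f) in C{x,y} is {x^3 - y^2/4, y^3, x*y + y^2}; counting standard monomials gives mu = 5. Corank 2; j^3 = -y^2*(x + y) has shape L^2 M (L != M), so D-series; mu = 5 gives D_5.

D_5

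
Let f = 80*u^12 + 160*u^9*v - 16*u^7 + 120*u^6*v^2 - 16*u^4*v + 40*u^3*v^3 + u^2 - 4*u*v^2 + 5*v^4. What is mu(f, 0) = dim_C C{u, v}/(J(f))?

The Hessian of f at 0 has rank 1. Corank 1: A-series; mu = 3 gives A_3.

3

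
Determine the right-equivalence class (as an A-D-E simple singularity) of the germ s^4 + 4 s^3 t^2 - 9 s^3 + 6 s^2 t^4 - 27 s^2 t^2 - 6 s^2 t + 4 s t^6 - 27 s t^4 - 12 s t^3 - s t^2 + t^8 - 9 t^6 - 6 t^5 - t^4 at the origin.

The Hessian of f at 0 is [[0, 0], [0, 0]] with rank 0, so corank 2. A Groebner basis of the Jacobian ideal J(f) in C{s,t} is {s*t^2 - 27*s*t/85 - 9*t^2/85, 81*s*t/85 + t^3 + 27*t^2/85, s^2 + 166*s*t/255 + 9*t^2/85}; counting standard monomials gives mu = 5. Corank 2; j^3 = -s*(3*s + t)^2 has shape L^2 M (L != M), so D-series; mu = 5 gives D_5.

D5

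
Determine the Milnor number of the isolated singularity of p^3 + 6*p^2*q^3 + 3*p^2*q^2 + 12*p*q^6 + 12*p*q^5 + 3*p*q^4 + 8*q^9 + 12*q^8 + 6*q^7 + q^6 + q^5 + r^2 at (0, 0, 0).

The Hessian of f at 0 has rank 1. Corank 2; j^3 = p^3 is a perfect cube, so E-series; the 5-jet and mu = 8 give E_8.

8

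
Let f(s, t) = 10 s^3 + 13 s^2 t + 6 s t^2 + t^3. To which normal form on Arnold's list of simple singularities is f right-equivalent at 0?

D_4

The Hessian of f at 0 has rank 0. Corank 2; j^3 = (2*s + t)*(5*s^2 + 4*s*t + t^2) splits into three distinct lines over C (the quadratic factor has nonzero discriminant), so D_4.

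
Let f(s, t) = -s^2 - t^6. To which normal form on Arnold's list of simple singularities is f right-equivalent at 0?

A_{5}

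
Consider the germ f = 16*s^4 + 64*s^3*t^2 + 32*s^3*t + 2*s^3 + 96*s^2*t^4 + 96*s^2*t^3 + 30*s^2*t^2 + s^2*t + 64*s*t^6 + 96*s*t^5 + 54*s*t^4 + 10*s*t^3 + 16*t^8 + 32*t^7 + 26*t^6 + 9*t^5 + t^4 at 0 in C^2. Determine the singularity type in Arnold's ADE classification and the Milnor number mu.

Type D_5, Milnor number mu = 5.

The Hessian of f at 0 has rank 0. Corank 2; j^3 = s^2*(2*s + t) has shape L^2 M (L != M), so D-series; mu = 5 gives D_5.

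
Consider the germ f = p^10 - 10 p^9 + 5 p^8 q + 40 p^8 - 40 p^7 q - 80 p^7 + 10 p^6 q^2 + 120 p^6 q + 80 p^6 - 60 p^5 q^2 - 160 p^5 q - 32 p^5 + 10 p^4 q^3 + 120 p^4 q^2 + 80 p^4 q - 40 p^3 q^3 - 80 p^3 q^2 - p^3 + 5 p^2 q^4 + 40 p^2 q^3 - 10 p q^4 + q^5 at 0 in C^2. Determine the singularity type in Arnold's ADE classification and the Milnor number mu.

Type E8, Milnor number mu = 8.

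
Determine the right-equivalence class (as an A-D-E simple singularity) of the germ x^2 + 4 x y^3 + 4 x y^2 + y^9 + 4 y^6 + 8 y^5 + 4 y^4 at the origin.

A_{8}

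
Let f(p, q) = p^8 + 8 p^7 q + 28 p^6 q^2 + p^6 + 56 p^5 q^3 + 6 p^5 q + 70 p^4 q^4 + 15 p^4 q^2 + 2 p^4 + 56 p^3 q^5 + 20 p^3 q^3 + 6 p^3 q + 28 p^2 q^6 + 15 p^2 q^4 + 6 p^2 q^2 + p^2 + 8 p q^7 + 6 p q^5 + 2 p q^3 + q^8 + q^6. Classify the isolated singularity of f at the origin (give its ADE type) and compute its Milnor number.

Type A7, Milnor number mu = 7.

The Hessian of f at 0 is [[2, 0], [0, 0]] with rank 1, so corank 1. A Groebner basis of the Jacobian ideal J(f) in C{p,q} is {-3*p^2 + p*q + q^4, p^3, p^2*q, p*q^2 + p/3 + q^3/3}; counting standard monomials gives mu = 7. Corank 1: A-series; mu = 7 gives A_7.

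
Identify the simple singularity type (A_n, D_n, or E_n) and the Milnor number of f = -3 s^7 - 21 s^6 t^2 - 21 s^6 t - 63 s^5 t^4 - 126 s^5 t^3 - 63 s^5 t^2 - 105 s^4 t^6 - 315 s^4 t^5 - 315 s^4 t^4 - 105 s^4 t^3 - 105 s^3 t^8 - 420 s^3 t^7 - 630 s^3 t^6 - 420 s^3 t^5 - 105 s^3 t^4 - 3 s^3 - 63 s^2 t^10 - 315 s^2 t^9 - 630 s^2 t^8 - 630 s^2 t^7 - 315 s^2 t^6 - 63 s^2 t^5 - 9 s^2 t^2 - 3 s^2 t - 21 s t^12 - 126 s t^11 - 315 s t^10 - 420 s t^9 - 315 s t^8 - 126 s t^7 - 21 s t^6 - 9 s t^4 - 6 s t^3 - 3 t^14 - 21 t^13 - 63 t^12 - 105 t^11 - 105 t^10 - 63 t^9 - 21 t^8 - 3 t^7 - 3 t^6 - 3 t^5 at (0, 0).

Type D8, Milnor number mu = 8.

The Hessian of f at 0 has rank 0. Corank 2; j^3 = -3*s^2*(s + t) has shape L^2 M (L != M), so D-series; mu = 8 gives D_8.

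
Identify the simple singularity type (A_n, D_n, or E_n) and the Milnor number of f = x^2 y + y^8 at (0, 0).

Type D_9, Milnor number mu = 9.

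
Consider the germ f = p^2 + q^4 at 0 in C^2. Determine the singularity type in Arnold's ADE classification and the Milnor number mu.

Type A_3, Milnor number mu = 3.

The Hessian of f at 0 has rank 1. Corank 1: A-series; mu = 3 gives A_3.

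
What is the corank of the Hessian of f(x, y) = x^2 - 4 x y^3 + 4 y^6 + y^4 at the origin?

1

Hessian at 0 has rank 1.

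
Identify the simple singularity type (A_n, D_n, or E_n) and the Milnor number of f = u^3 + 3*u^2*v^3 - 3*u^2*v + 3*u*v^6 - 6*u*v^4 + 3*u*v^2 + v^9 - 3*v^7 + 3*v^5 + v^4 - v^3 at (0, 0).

Type E_{6}, Milnor number mu = 6.

The Hessian of f at 0 has rank 0. Corank 2; j^3 = (u - v)^3 is a perfect cube, so E-series; the 4-jet and mu = 6 give E_6.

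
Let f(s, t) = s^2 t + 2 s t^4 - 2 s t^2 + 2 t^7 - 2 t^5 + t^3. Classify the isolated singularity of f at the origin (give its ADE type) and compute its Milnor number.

The Hessian of f at 0 has rank 0. Corank 2; j^3 = t*(s - t)^2 has shape L^2 M (L != M), so D-series; mu = 8 gives D_8.

Type D8, Milnor number mu = 8.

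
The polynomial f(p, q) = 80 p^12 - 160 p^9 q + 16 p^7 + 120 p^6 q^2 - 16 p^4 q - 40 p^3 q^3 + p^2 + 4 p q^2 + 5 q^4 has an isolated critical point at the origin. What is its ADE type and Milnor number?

Type A_3, Milnor number mu = 3.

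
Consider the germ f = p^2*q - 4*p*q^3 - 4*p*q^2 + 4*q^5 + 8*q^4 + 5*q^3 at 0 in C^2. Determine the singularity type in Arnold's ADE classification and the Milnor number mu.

The Hessian of f at 0 is [[0, 0], [0, 0]] with rank 0, so corank 2. A Groebner basis of the Jacobian ideal J(f) in C{p,q} is {q^3, p^2 - q^2, p*q - 2*q^2}; counting standard monomials gives mu = 4. Corank 2; j^3 = q*(p^2 - 4*p*q + 5*q^2) splits into three distinct lines over C (the quadratic factor has nonzero discriminant), so D_4.

Type D_{4}, Milnor number mu = 4.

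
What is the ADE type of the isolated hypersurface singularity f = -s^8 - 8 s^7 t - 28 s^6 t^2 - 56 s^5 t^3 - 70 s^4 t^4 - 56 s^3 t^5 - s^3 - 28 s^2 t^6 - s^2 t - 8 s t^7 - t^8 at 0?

D_9

The Hessian of f at 0 has rank 0. Corank 2; j^3 = -s^2*(s + t) has shape L^2 M (L != M), so D-series; mu = 9 gives D_9.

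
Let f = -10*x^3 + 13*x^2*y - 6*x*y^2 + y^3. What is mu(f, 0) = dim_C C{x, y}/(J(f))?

4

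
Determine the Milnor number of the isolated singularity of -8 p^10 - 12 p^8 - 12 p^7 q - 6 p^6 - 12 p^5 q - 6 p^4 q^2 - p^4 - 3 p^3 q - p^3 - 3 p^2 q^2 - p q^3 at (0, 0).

7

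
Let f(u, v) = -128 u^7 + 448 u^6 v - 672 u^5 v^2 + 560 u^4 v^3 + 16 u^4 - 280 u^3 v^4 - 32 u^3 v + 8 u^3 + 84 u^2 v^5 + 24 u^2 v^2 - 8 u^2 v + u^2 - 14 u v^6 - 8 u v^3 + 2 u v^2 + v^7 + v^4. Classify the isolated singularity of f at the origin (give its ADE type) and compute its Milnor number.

Type A_{6}, Milnor number mu = 6.

The Hessian of f at 0 is [[2, 0], [0, 0]] with rank 1, so corank 1. A Groebner basis of the Jacobian ideal J(f) in C{u,v} is {7*u*v/3 - 5*u/12 + v^4 + 2*v^3/3 - 5*v^2/12, u*v^2 - 2*u*v/3 + u/12 - v^3/3 + v^2/12, u^2 - u*v + u/4 + v^2/4}; counting standard monomials gives mu = 6. Corank 1: A-series; mu = 6 gives A_6.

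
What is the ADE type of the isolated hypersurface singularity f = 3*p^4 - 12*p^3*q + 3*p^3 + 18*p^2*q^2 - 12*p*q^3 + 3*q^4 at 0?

The Hessian of f at 0 has rank 0. Corank 2; j^3 = 3*p^3 is a perfect cube, so E-series; the 4-jet and mu = 6 give E_6.

E_6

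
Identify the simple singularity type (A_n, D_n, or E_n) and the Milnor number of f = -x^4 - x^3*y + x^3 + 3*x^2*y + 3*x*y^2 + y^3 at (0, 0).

The Hessian of f at 0 has rank 0. Corank 2; j^3 = (x + y)^3 is a perfect cube, so E-series; the 4-jet and mu = 7 give E_7.

Type E_7, Milnor number mu = 7.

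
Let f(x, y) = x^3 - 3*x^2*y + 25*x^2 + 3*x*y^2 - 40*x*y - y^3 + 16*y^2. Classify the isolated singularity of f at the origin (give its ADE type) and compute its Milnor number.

The Hessian of f at 0 is [[50, -40], [-40, 32]] with rank 1, so corank 1. A Groebner basis of the Jacobian ideal J(f) in C{x,y} is {y^2, x - 4*y/5}; counting standard monomials gives mu = 2. Corank 1: A-series; mu = 2 gives A_2.

Type A_{2}, Milnor number mu = 2.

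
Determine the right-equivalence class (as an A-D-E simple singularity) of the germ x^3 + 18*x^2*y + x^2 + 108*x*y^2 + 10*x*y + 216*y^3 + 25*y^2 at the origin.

A_2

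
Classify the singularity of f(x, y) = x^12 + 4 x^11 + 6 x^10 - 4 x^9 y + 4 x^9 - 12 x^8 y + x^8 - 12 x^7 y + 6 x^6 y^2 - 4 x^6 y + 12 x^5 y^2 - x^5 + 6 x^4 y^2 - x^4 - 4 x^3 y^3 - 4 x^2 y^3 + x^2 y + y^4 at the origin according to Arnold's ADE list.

D_5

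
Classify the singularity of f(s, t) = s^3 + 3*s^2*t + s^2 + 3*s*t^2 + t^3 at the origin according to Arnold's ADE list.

A_{2}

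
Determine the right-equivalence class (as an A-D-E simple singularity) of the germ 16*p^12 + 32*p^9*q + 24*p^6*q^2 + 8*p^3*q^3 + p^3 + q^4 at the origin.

The Hessian of f at 0 has rank 0. Corank 2; j^3 = p^3 is a perfect cube, so E-series; the 4-jet and mu = 6 give E_6.

E_6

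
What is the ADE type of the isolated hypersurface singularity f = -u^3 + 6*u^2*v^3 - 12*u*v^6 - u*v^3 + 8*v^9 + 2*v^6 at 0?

The Hessian of f at 0 has rank 0. Corank 2; j^3 = -u^3 is a perfect cube, so E-series; the 4-jet and mu = 7 give E_7.

E7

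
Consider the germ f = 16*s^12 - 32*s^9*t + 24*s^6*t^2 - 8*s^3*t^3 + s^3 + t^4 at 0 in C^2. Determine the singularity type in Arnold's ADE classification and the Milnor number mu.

The Hessian of f at 0 has rank 0. Corank 2; j^3 = s^3 is a perfect cube, so E-series; the 4-jet and mu = 6 give E_6.

Type E_6, Milnor number mu = 6.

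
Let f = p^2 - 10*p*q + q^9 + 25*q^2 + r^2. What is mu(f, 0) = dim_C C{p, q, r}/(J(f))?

8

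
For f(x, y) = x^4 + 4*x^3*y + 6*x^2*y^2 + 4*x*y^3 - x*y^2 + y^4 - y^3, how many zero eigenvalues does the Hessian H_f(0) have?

2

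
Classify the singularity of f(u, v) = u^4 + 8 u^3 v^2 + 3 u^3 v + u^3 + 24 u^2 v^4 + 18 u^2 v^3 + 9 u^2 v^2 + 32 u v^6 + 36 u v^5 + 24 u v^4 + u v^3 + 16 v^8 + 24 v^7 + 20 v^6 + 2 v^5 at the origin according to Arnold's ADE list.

The Hessian of f at 0 has rank 0. Corank 2; j^3 = u^3 is a perfect cube, so E-series; the 4-jet and mu = 7 give E_7.

E_{7}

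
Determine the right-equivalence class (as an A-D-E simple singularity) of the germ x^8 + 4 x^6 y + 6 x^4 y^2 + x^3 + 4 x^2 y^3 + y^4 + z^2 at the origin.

The Hessian of f at 0 has rank 1. Corank 2; j^3 = x^3 is a perfect cube, so E-series; the 4-jet and mu = 6 give E_6.

E_{6}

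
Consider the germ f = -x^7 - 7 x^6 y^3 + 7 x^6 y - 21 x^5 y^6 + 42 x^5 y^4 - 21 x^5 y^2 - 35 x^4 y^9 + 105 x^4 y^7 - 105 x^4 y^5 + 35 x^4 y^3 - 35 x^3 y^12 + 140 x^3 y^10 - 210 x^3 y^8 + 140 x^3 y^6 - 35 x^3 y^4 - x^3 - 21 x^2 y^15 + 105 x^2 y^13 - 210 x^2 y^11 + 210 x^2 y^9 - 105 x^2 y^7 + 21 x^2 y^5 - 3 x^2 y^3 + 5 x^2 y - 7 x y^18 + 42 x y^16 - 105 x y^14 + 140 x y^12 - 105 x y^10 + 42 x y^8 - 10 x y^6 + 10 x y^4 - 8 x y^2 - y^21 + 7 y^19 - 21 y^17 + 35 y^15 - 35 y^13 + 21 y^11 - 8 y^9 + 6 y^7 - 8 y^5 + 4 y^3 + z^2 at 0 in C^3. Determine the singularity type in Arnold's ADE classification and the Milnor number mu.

Type D_8, Milnor number mu = 8.

The Hessian of f at 0 has rank 1. Corank 2; j^3 = -(x - 2*y)^2*(x - y) has shape L^2 M (L != M), so D-series; mu = 8 gives D_8.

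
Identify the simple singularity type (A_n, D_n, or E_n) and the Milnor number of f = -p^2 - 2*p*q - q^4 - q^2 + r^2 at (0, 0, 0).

Type A_{3}, Milnor number mu = 3.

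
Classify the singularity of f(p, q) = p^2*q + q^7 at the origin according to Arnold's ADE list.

The Hessian of f at 0 has rank 0. Corank 2; j^3 = p^2*q has shape L^2 M (L != M), so D-series; mu = 8 gives D_8.

D_{8}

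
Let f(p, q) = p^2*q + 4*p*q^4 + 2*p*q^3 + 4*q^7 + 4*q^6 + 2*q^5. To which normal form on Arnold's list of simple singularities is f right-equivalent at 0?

D_{6}

The Hessian of f at 0 has rank 0. Corank 2; j^3 = p^2*q has shape L^2 M (L != M), so D-series; mu = 6 gives D_6.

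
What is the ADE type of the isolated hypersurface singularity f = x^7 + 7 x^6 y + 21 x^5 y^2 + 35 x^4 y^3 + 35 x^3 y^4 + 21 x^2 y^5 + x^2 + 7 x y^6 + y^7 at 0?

A6

The Hessian of f at 0 has rank 1. Corank 1: A-series; mu = 6 gives A_6.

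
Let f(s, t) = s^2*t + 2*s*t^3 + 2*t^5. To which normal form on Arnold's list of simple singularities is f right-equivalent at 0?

D_{6}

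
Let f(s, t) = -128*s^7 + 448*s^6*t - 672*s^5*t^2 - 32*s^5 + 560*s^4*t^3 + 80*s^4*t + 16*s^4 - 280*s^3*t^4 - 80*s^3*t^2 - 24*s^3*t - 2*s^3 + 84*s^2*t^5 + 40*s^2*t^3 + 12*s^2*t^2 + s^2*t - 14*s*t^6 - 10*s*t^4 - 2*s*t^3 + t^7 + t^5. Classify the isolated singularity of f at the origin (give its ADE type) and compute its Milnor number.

Type D_8, Milnor number mu = 8.

The Hessian of f at 0 is [[0, 0], [0, 0]] with rank 0, so corank 2. A Groebner basis of the Jacobian ideal J(f) in C{s,t} is {15*s^2/34 + s*t^3 + 11*s*t^2/34 + 13*s*t/68 - 13*t^3/68, 26*s^2/17 - 7*s*t^2/17 + 9*s*t/17 + t^4 - 9*t^3/17, s^3 + s^2/17 + 3*s*t^2/17 + s*t/17 - t^3/17, s^2*t + 7*s^2/34 - 13*s*t^2/34 - 3*s*t/68 + 3*t^3/68}; counting standard monomials gives mu = 8. Corank 2; j^3 = -s^2*(2*s - t) has shape L^2 M (L != M), so D-series; mu = 8 gives D_8.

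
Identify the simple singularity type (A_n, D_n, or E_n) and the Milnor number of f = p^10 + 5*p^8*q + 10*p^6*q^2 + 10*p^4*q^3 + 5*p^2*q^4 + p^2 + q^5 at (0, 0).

The Hessian of f at 0 has rank 1. Corank 1: A-series; mu = 4 gives A_4.

Type A4, Milnor number mu = 4.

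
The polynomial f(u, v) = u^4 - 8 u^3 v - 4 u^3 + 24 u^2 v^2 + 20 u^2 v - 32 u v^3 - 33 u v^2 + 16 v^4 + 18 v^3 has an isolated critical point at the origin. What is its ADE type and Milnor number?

The Hessian of f at 0 has rank 0. Corank 2; j^3 = -(u - 2*v)*(2*u - 3*v)^2 has shape L^2 M (L != M), so D-series; mu = 5 gives D_5.

Type D_{5}, Milnor number mu = 5.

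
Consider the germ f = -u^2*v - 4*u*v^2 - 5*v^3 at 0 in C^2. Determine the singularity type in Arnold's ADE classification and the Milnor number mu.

The Hessian of f at 0 has rank 0. Corank 2; j^3 = -v*(u^2 + 4*u*v + 5*v^2) splits into three distinct lines over C (the quadratic factor has nonzero discriminant), so D_4.

Type D4, Milnor number mu = 4.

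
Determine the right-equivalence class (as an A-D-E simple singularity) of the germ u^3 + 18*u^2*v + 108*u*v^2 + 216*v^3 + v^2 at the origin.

A2

The Hessian of f at 0 has rank 1. Corank 1: A-series; mu = 2 gives A_2.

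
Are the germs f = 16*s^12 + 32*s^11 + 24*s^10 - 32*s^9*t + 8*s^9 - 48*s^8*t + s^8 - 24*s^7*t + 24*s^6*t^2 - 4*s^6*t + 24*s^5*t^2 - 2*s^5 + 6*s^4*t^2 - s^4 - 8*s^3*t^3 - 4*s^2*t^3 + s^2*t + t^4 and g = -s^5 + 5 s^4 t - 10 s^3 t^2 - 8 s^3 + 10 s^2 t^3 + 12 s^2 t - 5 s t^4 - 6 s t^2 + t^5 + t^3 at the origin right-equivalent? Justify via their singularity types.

No.

The Hessian of f at 0 is [[0, 0], [0, 0]] with rank 0, so corank 2. A Groebner basis of the Jacobian ideal J(f) in C{s,t} is {s^3, s^2/4 + t^3, s*t}; counting standard monomials gives mu = 5. Corank 2; j^3 = s^2*t has shape L^2 M (L != M), so D-series; mu = 5 gives D_5. The Hessian of g at 0 is [[0, 0], [0, 0]] with rank 0, so corank 2. A Groebner basis of the Jacobian ideal J(g) in C{s,t} is {t^5, s*t^3 - 5*t^4/8, s^2 - s*t + t^2/4}; counting standard monomials gives mu = 8. Corank 2; j^3 = -(2*s - t)^3 is a perfect cube, so E-series; the 5-jet and mu = 8 give E_8. f is D_5 but g is E_8, hence not right-equivalent.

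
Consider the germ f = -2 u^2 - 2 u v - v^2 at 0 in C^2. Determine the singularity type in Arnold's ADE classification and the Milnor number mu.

Type A_{1}, Milnor number mu = 1.

The Hessian of f at 0 is [[-4, -2], [-2, -2]] with rank 2, so corank 0. A Groebner basis of the Jacobian ideal J(f) in C{u,v} is {u, v}; counting standard monomials gives mu = 1. Corank 0: nondegenerate Morse point, so A_1.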